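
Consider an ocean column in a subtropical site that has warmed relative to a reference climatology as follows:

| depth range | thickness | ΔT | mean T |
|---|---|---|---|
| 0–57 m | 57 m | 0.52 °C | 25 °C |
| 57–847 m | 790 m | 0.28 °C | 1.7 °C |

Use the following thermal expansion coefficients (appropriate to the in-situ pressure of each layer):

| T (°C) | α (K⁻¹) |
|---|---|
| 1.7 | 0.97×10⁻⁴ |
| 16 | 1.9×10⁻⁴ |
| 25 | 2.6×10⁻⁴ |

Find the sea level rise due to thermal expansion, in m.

0.0292 m

Layer 1 at 25 °C → α = 2.6×10⁻⁴ K⁻¹
Layer 2 at 1.7 °C → α = 0.97×10⁻⁴ K⁻¹
57 × 2.6×10⁻⁴ × 0.52 = 0.0077064 m
57–847 m: 0.97×10⁻⁴ × 0.28 × 790 = 0.0214564 m
Δh = 0.0077064 + 0.0214564 = 0.0291628 m ≈ 0.0292 m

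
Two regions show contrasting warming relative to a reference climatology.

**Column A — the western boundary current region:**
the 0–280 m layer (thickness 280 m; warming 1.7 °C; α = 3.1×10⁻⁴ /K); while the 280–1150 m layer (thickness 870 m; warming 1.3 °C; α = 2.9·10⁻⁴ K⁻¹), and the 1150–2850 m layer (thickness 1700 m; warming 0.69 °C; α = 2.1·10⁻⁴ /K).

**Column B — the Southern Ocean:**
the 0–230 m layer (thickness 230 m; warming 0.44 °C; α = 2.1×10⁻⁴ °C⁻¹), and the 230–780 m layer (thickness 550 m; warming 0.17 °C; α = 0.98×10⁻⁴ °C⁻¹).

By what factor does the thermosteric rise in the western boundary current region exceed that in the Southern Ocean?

23.7

A 0–280 m: 280 × 3.1×10⁻⁴ × 1.7 = 0.14756 m
A Layer 2: 870 × 1.3 × 2.9×10⁻⁴ = 0.32799 m
A 1700 × 0.69 × 2.1×10⁻⁴ = 0.24633 m
A total: 0.72188 m
B 0–230 m: 0.44 × 230 × 2.1×10⁻⁴ = 0.021252 m
B 230–780 m: 0.98×10⁻⁴ × 0.17 × 550 = 0.009163 m
B total: 0.030415 m
Ratio: 0.72188 / 0.030415 ≈ 23.73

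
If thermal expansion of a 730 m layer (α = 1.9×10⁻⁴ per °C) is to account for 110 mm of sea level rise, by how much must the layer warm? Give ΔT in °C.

ΔT ≈ 0.793 °C

ΔT = Δh/(αH) = 0.11 / (1.9×10⁻⁴ × 730) ≈ 0.7931 °C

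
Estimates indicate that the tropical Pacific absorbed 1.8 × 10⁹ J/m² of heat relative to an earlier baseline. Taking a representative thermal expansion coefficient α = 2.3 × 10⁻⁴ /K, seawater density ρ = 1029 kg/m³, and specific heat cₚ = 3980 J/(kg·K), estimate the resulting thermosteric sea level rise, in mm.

Δh = αQ/(ρcₚ) = 2.3×10⁻⁴ × 1.8×10⁹ / (1029 × 3980) ≈ 0.10109 m

Δh = 101 mm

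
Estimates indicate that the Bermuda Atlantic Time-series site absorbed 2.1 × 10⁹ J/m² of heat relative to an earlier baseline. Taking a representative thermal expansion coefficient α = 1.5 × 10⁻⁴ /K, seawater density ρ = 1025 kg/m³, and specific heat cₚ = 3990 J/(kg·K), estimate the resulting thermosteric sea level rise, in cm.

7.70 cm

Δh = αQ/(ρcₚ) = 1.5×10⁻⁴ × 2.1×10⁹ / (1025 × 3990) ≈ 0.077022 m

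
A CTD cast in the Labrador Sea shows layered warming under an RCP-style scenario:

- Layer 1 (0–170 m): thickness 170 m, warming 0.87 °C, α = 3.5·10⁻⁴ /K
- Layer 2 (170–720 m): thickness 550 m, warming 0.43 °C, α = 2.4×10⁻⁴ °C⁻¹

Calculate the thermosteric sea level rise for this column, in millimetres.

Δh = 110 mm

Layer 1: 170 × 3.5×10⁻⁴ × 0.87 = 0.051765 m
Layer 2: 550 × 0.43 × 2.4×10⁻⁴ = 0.05676 m
Δh = 0.051765 + 0.05676 = 0.108525 m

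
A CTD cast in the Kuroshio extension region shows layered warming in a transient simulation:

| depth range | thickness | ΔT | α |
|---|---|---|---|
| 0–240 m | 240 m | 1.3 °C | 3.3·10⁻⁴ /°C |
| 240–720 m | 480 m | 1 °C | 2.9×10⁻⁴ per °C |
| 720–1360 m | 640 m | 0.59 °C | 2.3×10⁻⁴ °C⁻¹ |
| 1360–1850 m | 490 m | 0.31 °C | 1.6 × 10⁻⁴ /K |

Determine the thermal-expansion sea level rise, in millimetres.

240 × 1.3 × 3.3×10⁻⁴ = 0.10296 m
Layer 2: 480 × 2.9×10⁻⁴ × 1 = 0.13920 m
720–1360 m: 0.59 × 2.3×10⁻⁴ × 640 = 0.086848 m
0.31 × 490 × 1.6×10⁻⁴ = 0.024304 m
Δh = 0.10296 + 0.13920 + 0.086848 + 0.024304 = 0.353312 m

Δh = 353 mm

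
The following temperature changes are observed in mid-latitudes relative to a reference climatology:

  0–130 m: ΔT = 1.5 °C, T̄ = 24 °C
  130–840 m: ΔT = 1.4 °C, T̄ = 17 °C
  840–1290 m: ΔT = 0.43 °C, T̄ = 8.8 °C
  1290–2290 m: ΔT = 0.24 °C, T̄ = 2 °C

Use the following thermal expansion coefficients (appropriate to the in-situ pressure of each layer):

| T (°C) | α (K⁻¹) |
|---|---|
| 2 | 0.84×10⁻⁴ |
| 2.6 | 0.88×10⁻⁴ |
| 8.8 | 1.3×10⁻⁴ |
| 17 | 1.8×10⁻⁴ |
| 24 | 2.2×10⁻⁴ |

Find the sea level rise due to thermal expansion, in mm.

Δh = 267 mm

Layer 1 at 24 °C → α = 2.2×10⁻⁴ K⁻¹
Layer 2 at 17 °C → α = 1.8×10⁻⁴ K⁻¹
Layer 3 at 8.8 °C → α = 1.3×10⁻⁴ K⁻¹
Layer 4 at 2 °C → α = 0.84×10⁻⁴ K⁻¹
130 × 1.5 × 2.2×10⁻⁴ = 0.04290 m
Layer 2: 710 × 1.4 × 1.8×10⁻⁴ = 0.17892 m
840–1290 m: 0.43 × 1.3×10⁻⁴ × 450 = 0.025155 m
0.24 × 0.84×10⁻⁴ × 1000 = 0.02016 m
Δh = 0.04290 + 0.17892 + 0.025155 + 0.02016 = 0.267135 m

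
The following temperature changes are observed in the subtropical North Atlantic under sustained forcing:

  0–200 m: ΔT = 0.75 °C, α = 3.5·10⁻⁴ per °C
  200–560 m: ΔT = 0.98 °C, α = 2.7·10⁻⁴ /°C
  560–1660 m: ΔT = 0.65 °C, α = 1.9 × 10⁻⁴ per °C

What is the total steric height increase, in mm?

200 × 3.5×10⁻⁴ × 0.75 = 0.05250 m
200–560 m: 360 × 0.98 × 2.7×10⁻⁴ = 0.095256 m
560–1660 m: 0.65 × 1.9×10⁻⁴ × 1100 = 0.13585 m
Δh = 0.05250 + 0.095256 + 0.13585 = 0.283606 m

about 284 mm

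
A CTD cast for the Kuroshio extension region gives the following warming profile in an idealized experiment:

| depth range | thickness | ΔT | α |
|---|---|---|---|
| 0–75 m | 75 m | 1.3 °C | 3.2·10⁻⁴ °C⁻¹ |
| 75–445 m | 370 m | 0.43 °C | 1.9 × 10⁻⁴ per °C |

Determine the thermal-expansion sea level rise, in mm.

61 mm of thermosteric rise

3.2×10⁻⁴ × 75 × 1.3 = 0.03120 m
75–445 m: 1.9×10⁻⁴ × 0.43 × 370 = 0.030229 m
Δh = 0.03120 + 0.030229 = 0.061429 m ≈ 61 mm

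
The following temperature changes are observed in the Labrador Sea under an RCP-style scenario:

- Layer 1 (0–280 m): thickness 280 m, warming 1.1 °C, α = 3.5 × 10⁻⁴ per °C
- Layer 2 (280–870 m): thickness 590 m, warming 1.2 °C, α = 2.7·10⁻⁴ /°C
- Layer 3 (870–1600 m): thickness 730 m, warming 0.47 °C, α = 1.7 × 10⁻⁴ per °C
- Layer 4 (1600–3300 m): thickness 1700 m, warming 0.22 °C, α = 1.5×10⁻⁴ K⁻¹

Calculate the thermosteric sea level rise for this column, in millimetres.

Δh = 410 mm

0–280 m: 3.5×10⁻⁴ × 280 × 1.1 = 0.10780 m
2.7×10⁻⁴ × 1.2 × 590 = 0.19116 m
Layer 3: 0.47 × 1.7×10⁻⁴ × 730 = 0.058327 m
1600–3300 m: 1.5×10⁻⁴ × 1700 × 0.22 = 0.05610 m
Δh = 0.10780 + 0.19116 + 0.058327 + 0.05610 = 0.413387 m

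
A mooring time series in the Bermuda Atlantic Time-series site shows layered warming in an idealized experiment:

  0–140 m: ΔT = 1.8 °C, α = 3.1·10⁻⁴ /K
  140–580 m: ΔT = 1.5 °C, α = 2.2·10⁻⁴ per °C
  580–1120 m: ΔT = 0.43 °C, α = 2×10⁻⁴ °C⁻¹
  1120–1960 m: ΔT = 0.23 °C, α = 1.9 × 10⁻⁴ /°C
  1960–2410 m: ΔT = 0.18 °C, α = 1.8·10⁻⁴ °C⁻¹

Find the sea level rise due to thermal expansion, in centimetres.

Δh ≈ 32 cm

Layer 1: 140 × 1.8 × 3.1×10⁻⁴ = 0.07812 m
Layer 2: 2.2×10⁻⁴ × 1.5 × 440 = 0.14520 m
Layer 3: 540 × 2×10⁻⁴ × 0.43 = 0.04644 m
0.23 × 840 × 1.9×10⁻⁴ = 0.036708 m
1.8×10⁻⁴ × 0.18 × 450 = 0.01458 m
Δh = 0.07812 + 0.14520 + 0.04644 + 0.036708 + 0.01458 = 0.321048 m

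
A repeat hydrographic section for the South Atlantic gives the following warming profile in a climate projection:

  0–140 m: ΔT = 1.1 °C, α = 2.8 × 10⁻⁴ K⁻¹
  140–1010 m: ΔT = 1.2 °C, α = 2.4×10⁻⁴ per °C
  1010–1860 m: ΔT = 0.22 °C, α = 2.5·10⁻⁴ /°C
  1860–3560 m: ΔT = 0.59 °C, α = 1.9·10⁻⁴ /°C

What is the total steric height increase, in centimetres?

Layer 1: 1.1 × 2.8×10⁻⁴ × 140 = 0.04312 m
2.4×10⁻⁴ × 870 × 1.2 = 0.25056 m
Layer 3: 0.22 × 850 × 2.5×10⁻⁴ = 0.04675 m
Layer 4: 1.9×10⁻⁴ × 0.59 × 1700 = 0.19057 m
Δh = 0.04312 + 0.25056 + 0.04675 + 0.19057 = 0.53100 m ≈ 53.1 cm

Δh ≈ 53.1 cm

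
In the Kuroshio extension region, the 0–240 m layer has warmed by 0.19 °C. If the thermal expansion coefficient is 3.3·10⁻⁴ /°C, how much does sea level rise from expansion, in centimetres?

Δh = αΔT·H = 3.3×10⁻⁴ × 0.19 × 240 = 0.015048 m

about 1.5 cm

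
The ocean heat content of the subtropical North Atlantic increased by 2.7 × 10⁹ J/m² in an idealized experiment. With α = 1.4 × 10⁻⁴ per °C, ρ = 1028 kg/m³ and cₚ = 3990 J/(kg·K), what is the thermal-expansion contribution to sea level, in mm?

92 mm

Δh = αQ/(ρcₚ) = 1.4×10⁻⁴ × 2.7×10⁹ / (1028 × 3990) ≈ 0.092156 m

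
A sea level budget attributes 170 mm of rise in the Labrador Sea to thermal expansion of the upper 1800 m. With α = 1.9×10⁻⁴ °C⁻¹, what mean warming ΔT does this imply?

ΔT = Δh/(αH) = 0.17 / (1.9×10⁻⁴ × 1800) ≈ 0.4971 K

ΔT ≈ 0.50 K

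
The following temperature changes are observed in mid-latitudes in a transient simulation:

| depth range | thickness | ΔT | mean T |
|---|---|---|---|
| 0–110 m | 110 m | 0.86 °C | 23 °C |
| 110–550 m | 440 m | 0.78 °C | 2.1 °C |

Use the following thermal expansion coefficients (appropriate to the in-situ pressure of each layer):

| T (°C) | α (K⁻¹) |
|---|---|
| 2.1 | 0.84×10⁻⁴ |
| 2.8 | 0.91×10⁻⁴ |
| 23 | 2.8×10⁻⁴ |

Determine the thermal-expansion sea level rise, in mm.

Δh ≈ 55.3 mm

Layer 1 at 23 °C → α = 2.8×10⁻⁴ K⁻¹
Layer 2 at 2.1 °C → α = 0.84×10⁻⁴ K⁻¹
0–110 m: 0.86 × 2.8×10⁻⁴ × 110 = 0.026488 m
440 × 0.78 × 0.84×10⁻⁴ = 0.0288288 m
Δh = 0.026488 + 0.0288288 = 0.0553168 m ≈ 55.3 mm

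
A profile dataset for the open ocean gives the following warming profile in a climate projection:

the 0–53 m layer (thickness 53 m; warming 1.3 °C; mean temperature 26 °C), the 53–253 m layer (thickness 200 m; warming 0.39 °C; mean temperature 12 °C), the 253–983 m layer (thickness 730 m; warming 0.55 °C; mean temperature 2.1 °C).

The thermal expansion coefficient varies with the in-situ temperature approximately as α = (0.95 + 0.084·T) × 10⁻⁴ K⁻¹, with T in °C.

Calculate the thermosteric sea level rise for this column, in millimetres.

Layer 1: α = (0.95 + 0.084×26)×10⁻⁴ = 3.134×10⁻⁴ K⁻¹
Layer 2: α = (0.95 + 0.084×12)×10⁻⁴ = 1.958×10⁻⁴ K⁻¹
Layer 3: α = (0.95 + 0.084×2.1)×10⁻⁴ = 1.1264×10⁻⁴ K⁻¹
0–53 m: 3.134×10⁻⁴ × 1.3 × 53 = 0.02159326 m
53–253 m: 0.39 × 200 × 1.958×10⁻⁴ = 0.0152724 m
Layer 3: 1.1264×10⁻⁴ × 0.55 × 730 = 0.04522496 m
Δh = 0.02159326 + 0.0152724 + 0.04522496 = 0.08209062 m ≈ 82.1 mm

Δh ≈ 82.1 mm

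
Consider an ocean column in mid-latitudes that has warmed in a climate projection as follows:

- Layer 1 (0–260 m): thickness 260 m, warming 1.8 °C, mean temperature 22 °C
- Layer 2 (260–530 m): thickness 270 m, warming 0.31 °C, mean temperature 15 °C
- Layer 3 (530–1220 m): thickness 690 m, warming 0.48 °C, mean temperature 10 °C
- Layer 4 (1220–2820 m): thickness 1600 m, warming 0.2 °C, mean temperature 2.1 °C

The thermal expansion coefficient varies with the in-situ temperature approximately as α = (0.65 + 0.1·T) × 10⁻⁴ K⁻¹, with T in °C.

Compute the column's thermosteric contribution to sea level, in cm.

Layer 1: α = (0.65 + 0.1×22)×10⁻⁴ = 2.85×10⁻⁴ K⁻¹
Layer 2: α = (0.65 + 0.1×15)×10⁻⁴ = 2.15×10⁻⁴ K⁻¹
Layer 3: α = (0.65 + 0.1×10)×10⁻⁴ = 1.65×10⁻⁴ K⁻¹
Layer 4: α = (0.65 + 0.1×2.1)×10⁻⁴ = 0.86×10⁻⁴ K⁻¹
0–260 m: 2.85×10⁻⁴ × 1.8 × 260 = 0.13338 m
260–530 m: 270 × 2.15×10⁻⁴ × 0.31 = 0.0179955 m
530–1220 m: 0.48 × 1.65×10⁻⁴ × 690 = 0.054648 m
1220–2820 m: 1600 × 0.2 × 0.86×10⁻⁴ = 0.02752 m
Δh = 0.13338 + 0.0179955 + 0.054648 + 0.02752 = 0.2335435 m ≈ 23.4 cm

23.4 cm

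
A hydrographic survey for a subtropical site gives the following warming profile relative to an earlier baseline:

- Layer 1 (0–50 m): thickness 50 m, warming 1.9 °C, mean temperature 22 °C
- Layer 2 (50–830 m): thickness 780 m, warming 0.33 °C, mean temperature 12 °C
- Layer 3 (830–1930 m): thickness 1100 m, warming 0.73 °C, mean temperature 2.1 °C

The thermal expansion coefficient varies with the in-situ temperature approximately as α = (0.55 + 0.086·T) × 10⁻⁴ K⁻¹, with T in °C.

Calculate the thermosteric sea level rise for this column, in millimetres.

about 123 mm

Layer 1: α = (0.55 + 0.086×22)×10⁻⁴ = 2.442×10⁻⁴ K⁻¹
Layer 2: α = (0.55 + 0.086×12)×10⁻⁴ = 1.582×10⁻⁴ K⁻¹
Layer 3: α = (0.55 + 0.086×2.1)×10⁻⁴ = 0.7306×10⁻⁴ K⁻¹
0–50 m: 2.442×10⁻⁴ × 1.9 × 50 = 0.023199 m
Layer 2: 1.582×10⁻⁴ × 780 × 0.33 = 0.04072068 m
Layer 3: 1100 × 0.73 × 0.7306×10⁻⁴ = 0.05866718 m
Δh = 0.023199 + 0.04072068 + 0.05866718 = 0.12258686 m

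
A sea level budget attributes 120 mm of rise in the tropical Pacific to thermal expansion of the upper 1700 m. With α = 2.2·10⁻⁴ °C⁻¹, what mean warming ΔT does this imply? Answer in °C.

ΔT = Δh/(αH) = 0.12 / (2.2×10⁻⁴ × 1700) ≈ 0.3209 °C

about 0.321 °C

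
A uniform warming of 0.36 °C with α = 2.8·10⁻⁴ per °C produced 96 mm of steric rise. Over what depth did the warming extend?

H = Δh/(αΔT) = 0.096 / (2.8×10⁻⁴ × 0.36) ≈ 952.4 m

about 950 m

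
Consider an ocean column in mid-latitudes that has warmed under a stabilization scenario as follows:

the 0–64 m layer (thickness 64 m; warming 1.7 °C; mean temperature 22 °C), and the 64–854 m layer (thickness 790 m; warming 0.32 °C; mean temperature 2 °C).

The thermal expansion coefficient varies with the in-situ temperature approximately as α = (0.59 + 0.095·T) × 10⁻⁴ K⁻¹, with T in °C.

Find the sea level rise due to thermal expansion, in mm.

Δh = 49 mm

Layer 1: α = (0.59 + 0.095×22)×10⁻⁴ = 2.68×10⁻⁴ K⁻¹
Layer 2: α = (0.59 + 0.095×2)×10⁻⁴ = 0.78×10⁻⁴ K⁻¹
0–64 m: 64 × 2.68×10⁻⁴ × 1.7 = 0.0291584 m
64–854 m: 0.78×10⁻⁴ × 0.32 × 790 = 0.0197184 m
Δh = 0.0291584 + 0.0197184 = 0.0488768 m ≈ 49 mm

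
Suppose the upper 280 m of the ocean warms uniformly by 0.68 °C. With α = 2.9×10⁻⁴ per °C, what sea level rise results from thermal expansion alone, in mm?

55 mm

Δh = αΔT·H = 2.9×10⁻⁴ × 0.68 × 280 = 0.055216 m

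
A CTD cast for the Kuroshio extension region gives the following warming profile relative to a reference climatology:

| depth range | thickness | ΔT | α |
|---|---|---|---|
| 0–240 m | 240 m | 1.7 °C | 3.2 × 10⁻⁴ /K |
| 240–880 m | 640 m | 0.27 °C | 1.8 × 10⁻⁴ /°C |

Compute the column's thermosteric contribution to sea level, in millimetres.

0–240 m: 240 × 3.2×10⁻⁴ × 1.7 = 0.13056 m
240–880 m: 1.8×10⁻⁴ × 640 × 0.27 = 0.031104 m
Δh = 0.13056 + 0.031104 = 0.161664 m ≈ 162 mm

Δh ≈ 162 mm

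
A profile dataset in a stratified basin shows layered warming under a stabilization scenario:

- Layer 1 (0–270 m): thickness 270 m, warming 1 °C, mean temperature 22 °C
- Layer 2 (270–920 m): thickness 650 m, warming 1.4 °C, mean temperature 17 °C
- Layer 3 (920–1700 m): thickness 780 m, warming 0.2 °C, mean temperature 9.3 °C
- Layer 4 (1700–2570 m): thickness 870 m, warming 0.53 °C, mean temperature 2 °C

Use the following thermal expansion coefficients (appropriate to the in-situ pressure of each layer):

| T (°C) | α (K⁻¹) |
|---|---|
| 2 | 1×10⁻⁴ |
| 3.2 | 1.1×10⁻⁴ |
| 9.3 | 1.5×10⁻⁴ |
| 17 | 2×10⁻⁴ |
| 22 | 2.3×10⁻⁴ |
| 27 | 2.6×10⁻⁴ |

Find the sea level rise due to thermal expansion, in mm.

Δh = 314 mm

Layer 1 at 22 °C → α = 2.3×10⁻⁴ K⁻¹
Layer 2 at 17 °C → α = 2×10⁻⁴ K⁻¹
Layer 3 at 9.3 °C → α = 1.5×10⁻⁴ K⁻¹
Layer 4 at 2 °C → α = 1×10⁻⁴ K⁻¹
Layer 1: 270 × 2.3×10⁻⁴ × 1 = 0.06210 m
Layer 2: 2×10⁻⁴ × 1.4 × 650 = 0.18200 m
0.2 × 1.5×10⁻⁴ × 780 = 0.02340 m
Layer 4: 1×10⁻⁴ × 870 × 0.53 = 0.04611 m
Δh = 0.06210 + 0.18200 + 0.02340 + 0.04611 = 0.31361 m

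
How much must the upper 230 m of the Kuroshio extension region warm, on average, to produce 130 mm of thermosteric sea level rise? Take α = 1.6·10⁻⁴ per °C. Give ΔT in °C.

ΔT = Δh/(αH) = 0.13 / (1.6×10⁻⁴ × 230) ≈ 3.533 °C

about 3.53 °C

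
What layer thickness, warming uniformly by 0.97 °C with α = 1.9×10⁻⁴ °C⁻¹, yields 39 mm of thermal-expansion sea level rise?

H = Δh/(αΔT) = 0.039 / (1.9×10⁻⁴ × 0.97) ≈ 211.6 m

H ≈ 212 m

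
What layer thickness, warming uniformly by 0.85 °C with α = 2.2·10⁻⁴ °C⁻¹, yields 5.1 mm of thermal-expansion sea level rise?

27.3 m

H = Δh/(αΔT) = 0.0051 / (2.2×10⁻⁴ × 0.85) ≈ 27.27 m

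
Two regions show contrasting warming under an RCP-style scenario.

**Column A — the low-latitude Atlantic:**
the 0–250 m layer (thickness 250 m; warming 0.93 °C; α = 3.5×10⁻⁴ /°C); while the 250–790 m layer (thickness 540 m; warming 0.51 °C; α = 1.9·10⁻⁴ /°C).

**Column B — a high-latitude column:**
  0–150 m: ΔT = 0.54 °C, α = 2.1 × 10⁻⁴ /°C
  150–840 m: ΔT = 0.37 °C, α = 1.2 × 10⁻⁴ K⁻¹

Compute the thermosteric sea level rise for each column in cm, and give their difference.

A: 13.4 cm; B: 4.76 cm; difference 8.61 cm

A 0–250 m: 250 × 0.93 × 3.5×10⁻⁴ = 0.081375 m
A 0.51 × 540 × 1.9×10⁻⁴ = 0.052326 m
A total: 0.133701 m
B 150 × 2.1×10⁻⁴ × 0.54 = 0.01701 m
B Layer 2: 690 × 1.2×10⁻⁴ × 0.37 = 0.030636 m
B total: 0.047646 m
Difference: 0.133701 − 0.047646 = 0.086055 m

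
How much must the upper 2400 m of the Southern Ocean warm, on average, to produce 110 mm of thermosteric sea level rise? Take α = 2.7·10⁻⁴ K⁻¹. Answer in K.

about 0.170 K

ΔT = Δh/(αH) = 0.11 / (2.7×10⁻⁴ × 2400) ≈ 0.1698 K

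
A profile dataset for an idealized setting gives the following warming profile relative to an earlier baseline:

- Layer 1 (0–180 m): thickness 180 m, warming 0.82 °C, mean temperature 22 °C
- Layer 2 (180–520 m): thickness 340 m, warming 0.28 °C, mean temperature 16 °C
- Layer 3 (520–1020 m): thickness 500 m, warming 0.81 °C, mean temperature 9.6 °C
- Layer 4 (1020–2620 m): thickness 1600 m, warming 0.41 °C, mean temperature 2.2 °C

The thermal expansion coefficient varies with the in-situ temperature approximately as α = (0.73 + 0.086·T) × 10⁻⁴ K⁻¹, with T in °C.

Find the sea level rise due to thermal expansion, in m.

Layer 1: α = (0.73 + 0.086×22)×10⁻⁴ = 2.622×10⁻⁴ K⁻¹
Layer 2: α = (0.73 + 0.086×16)×10⁻⁴ = 2.106×10⁻⁴ K⁻¹
Layer 3: α = (0.73 + 0.086×9.6)×10⁻⁴ = 1.5556×10⁻⁴ K⁻¹
Layer 4: α = (0.73 + 0.086×2.2)×10⁻⁴ = 0.9192×10⁻⁴ K⁻¹
Layer 1: 2.622×10⁻⁴ × 180 × 0.82 = 0.03870072 m
Layer 2: 2.106×10⁻⁴ × 0.28 × 340 = 0.02004912 m
Layer 3: 1.5556×10⁻⁴ × 0.81 × 500 = 0.0630018 m
Layer 4: 0.41 × 0.9192×10⁻⁴ × 1600 = 0.06029952 m
Δh = 0.03870072 + 0.02004912 + 0.0630018 + 0.06029952 = 0.18205116 m ≈ 0.182 m

0.182 m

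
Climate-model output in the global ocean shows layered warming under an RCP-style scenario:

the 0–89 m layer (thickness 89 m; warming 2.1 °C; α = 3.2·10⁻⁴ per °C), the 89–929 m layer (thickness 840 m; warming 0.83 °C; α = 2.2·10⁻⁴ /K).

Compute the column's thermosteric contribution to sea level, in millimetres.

0–89 m: 89 × 2.1 × 3.2×10⁻⁴ = 0.059808 m
0.83 × 2.2×10⁻⁴ × 840 = 0.153384 m
Δh = 0.059808 + 0.153384 = 0.213192 m

213 mm of thermosteric rise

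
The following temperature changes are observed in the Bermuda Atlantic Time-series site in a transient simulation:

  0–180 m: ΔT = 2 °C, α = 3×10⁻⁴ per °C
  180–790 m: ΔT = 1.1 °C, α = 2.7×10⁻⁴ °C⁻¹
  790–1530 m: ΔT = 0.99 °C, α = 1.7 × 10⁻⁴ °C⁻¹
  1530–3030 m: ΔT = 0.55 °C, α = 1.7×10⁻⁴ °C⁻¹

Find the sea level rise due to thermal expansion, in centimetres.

55 cm

180 × 2 × 3×10⁻⁴ = 0.10800 m
2.7×10⁻⁴ × 610 × 1.1 = 0.18117 m
790–1530 m: 1.7×10⁻⁴ × 0.99 × 740 = 0.124542 m
Layer 4: 1500 × 0.55 × 1.7×10⁻⁴ = 0.14025 m
Δh = 0.10800 + 0.18117 + 0.124542 + 0.14025 = 0.553962 m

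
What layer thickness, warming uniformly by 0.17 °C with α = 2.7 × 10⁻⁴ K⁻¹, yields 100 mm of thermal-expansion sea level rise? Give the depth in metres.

H = Δh/(αΔT) = 0.1 / (2.7×10⁻⁴ × 0.17) ≈ 2179 m

2180 m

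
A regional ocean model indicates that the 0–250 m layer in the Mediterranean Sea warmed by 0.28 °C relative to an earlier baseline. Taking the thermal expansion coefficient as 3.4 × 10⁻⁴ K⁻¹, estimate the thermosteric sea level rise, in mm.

24 mm

Δh = αΔT·H = 3.4×10⁻⁴ × 0.28 × 250 = 0.02380 m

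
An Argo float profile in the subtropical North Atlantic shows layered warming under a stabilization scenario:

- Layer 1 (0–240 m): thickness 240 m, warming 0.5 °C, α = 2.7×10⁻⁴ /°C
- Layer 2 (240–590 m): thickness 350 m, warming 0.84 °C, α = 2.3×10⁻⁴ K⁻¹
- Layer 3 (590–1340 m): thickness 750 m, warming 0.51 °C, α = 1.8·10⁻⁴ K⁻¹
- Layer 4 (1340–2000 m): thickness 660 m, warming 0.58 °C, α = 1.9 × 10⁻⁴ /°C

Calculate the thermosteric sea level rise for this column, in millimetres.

Layer 1: 2.7×10⁻⁴ × 0.5 × 240 = 0.03240 m
240–590 m: 0.84 × 2.3×10⁻⁴ × 350 = 0.06762 m
1.8×10⁻⁴ × 750 × 0.51 = 0.06885 m
0.58 × 1.9×10⁻⁴ × 660 = 0.072732 m
Δh = 0.03240 + 0.06762 + 0.06885 + 0.072732 = 0.241602 m ≈ 242 mm

242 mm of thermosteric rise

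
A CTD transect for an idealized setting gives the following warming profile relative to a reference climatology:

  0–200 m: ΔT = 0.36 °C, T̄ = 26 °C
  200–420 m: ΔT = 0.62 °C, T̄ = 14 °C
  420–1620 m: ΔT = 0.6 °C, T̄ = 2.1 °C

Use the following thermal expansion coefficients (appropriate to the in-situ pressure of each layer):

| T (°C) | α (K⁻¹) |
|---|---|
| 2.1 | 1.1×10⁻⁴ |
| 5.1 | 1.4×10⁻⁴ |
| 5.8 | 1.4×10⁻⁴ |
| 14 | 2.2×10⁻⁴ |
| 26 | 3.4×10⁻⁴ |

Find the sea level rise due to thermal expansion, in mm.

about 134 mm

Layer 1 at 26 °C → α = 3.4×10⁻⁴ K⁻¹
Layer 2 at 14 °C → α = 2.2×10⁻⁴ K⁻¹
Layer 3 at 2.1 °C → α = 1.1×10⁻⁴ K⁻¹
Layer 1: 0.36 × 200 × 3.4×10⁻⁴ = 0.02448 m
220 × 2.2×10⁻⁴ × 0.62 = 0.030008 m
420–1620 m: 1.1×10⁻⁴ × 0.6 × 1200 = 0.07920 m
Δh = 0.02448 + 0.030008 + 0.07920 = 0.133688 m ≈ 134 mm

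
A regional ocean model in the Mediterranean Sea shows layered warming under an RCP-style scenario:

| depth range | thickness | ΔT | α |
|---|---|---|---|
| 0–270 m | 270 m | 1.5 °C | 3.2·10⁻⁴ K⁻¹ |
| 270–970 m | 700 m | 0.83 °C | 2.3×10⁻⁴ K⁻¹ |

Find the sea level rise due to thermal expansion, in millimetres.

1.5 × 270 × 3.2×10⁻⁴ = 0.12960 m
270–970 m: 0.83 × 2.3×10⁻⁴ × 700 = 0.13363 m
Δh = 0.12960 + 0.13363 = 0.26323 m

about 260 mm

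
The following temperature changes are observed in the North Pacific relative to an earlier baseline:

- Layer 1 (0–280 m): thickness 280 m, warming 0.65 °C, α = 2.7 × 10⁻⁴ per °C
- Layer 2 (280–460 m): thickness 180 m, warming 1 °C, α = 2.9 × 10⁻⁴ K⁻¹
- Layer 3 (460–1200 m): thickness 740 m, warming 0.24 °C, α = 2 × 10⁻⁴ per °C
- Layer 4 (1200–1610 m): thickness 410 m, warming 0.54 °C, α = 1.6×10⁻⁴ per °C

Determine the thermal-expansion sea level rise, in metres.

Δh = 0.172 m

Layer 1: 280 × 2.7×10⁻⁴ × 0.65 = 0.04914 m
Layer 2: 1 × 180 × 2.9×10⁻⁴ = 0.05220 m
460–1200 m: 0.24 × 740 × 2×10⁻⁴ = 0.03552 m
Layer 4: 0.54 × 1.6×10⁻⁴ × 410 = 0.035424 m
Δh = 0.04914 + 0.05220 + 0.03552 + 0.035424 = 0.172284 m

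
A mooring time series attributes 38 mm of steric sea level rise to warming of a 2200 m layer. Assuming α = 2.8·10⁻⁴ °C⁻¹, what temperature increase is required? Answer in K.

ΔT = Δh/(αH) = 0.038 / (2.8×10⁻⁴ × 2200) ≈ 0.06169 K

about 0.062 K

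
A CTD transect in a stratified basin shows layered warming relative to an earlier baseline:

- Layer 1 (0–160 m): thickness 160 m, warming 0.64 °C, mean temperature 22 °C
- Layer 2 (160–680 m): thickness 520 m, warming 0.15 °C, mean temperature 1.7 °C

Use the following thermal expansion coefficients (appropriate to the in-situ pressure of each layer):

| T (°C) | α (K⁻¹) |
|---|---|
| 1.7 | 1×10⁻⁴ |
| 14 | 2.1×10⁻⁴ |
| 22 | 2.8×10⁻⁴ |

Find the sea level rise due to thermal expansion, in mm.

36.5 mm

Layer 1 at 22 °C → α = 2.8×10⁻⁴ K⁻¹
Layer 2 at 1.7 °C → α = 1×10⁻⁴ K⁻¹
160 × 0.64 × 2.8×10⁻⁴ = 0.028672 m
Layer 2: 1×10⁻⁴ × 0.15 × 520 = 0.00780 m
Δh = 0.028672 + 0.00780 = 0.036472 m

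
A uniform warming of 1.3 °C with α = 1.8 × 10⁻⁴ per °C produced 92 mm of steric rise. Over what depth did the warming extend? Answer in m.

about 393 m

H = Δh/(αΔT) = 0.092 / (1.8×10⁻⁴ × 1.3) ≈ 393.2 m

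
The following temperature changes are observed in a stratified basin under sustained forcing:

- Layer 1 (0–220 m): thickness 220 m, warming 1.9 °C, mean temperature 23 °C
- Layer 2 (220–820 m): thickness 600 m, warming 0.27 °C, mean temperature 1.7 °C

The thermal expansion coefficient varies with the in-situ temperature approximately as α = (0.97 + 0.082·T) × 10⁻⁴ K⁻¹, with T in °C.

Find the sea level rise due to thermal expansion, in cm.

Layer 1: α = (0.97 + 0.082×23)×10⁻⁴ = 2.856×10⁻⁴ K⁻¹
Layer 2: α = (0.97 + 0.082×1.7)×10⁻⁴ = 1.1094×10⁻⁴ K⁻¹
0–220 m: 1.9 × 2.856×10⁻⁴ × 220 = 0.1193808 m
220–820 m: 0.27 × 600 × 1.1094×10⁻⁴ = 0.01797228 m
Δh = 0.1193808 + 0.01797228 = 0.13735308 m

14 cm of thermosteric rise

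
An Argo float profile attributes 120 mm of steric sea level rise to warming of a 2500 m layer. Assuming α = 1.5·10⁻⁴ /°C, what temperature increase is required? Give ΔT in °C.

ΔT ≈ 0.32 °C

ΔT = Δh/(αH) = 0.12 / (1.5×10⁻⁴ × 2500) = 0.3200 °C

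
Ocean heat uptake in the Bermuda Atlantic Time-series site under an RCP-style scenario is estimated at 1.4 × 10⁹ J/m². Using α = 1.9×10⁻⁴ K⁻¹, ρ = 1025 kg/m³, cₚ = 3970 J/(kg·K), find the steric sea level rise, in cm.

Δh = αQ/(ρcₚ) = 1.9×10⁻⁴ × 1.4×10⁹ / (1025 × 3970) ≈ 0.065368 m

about 6.54 cm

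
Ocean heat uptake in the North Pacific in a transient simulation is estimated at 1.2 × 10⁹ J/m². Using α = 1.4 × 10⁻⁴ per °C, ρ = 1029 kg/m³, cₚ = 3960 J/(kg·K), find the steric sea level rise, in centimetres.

Δh = αQ/(ρcₚ) = 1.4×10⁻⁴ × 1.2×10⁹ / (1029 × 3960) ≈ 0.041229 m

Δh ≈ 4.1 cm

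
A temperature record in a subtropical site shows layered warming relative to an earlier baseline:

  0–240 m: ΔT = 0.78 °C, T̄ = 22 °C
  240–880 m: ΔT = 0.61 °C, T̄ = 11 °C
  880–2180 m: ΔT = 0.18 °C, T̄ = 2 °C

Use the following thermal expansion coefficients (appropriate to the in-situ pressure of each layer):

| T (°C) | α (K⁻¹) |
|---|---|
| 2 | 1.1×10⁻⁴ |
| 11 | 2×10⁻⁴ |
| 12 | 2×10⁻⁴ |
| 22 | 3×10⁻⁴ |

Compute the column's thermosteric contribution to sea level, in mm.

Layer 1 at 22 °C → α = 3×10⁻⁴ K⁻¹
Layer 2 at 11 °C → α = 2×10⁻⁴ K⁻¹
Layer 3 at 2 °C → α = 1.1×10⁻⁴ K⁻¹
240 × 3×10⁻⁴ × 0.78 = 0.05616 m
240–880 m: 640 × 2×10⁻⁴ × 0.61 = 0.07808 m
0.18 × 1.1×10⁻⁴ × 1300 = 0.02574 m
Δh = 0.05616 + 0.07808 + 0.02574 = 0.15998 m

Δh ≈ 160 mm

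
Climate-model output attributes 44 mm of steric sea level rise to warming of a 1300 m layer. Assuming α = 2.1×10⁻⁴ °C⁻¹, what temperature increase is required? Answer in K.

ΔT ≈ 0.161 K

ΔT = Δh/(αH) = 0.044 / (2.1×10⁻⁴ × 1300) ≈ 0.1612 K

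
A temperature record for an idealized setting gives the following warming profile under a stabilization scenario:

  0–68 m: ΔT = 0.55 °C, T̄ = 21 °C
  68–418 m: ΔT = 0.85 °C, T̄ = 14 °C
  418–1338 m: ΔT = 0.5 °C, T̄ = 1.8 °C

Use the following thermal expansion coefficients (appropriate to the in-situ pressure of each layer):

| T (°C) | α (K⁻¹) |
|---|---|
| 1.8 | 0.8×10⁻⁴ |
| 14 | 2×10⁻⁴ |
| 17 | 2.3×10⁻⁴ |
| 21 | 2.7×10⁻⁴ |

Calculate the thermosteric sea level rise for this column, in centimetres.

10.6 cm

Layer 1 at 21 °C → α = 2.7×10⁻⁴ K⁻¹
Layer 2 at 14 °C → α = 2×10⁻⁴ K⁻¹
Layer 3 at 1.8 °C → α = 0.8×10⁻⁴ K⁻¹
0–68 m: 68 × 0.55 × 2.7×10⁻⁴ = 0.010098 m
Layer 2: 2×10⁻⁴ × 0.85 × 350 = 0.05950 m
418–1338 m: 0.8×10⁻⁴ × 920 × 0.5 = 0.03680 m
Δh = 0.010098 + 0.05950 + 0.03680 = 0.106398 m ≈ 10.6 cm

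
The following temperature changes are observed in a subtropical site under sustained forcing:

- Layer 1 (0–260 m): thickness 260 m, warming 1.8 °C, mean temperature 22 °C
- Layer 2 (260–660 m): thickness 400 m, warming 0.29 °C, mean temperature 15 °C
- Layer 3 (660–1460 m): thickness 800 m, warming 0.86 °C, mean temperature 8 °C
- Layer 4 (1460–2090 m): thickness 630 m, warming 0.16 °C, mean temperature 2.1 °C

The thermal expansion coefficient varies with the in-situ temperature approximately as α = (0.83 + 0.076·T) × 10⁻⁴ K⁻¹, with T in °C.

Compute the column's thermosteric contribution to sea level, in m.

Layer 1: α = (0.83 + 0.076×22)×10⁻⁴ = 2.502×10⁻⁴ K⁻¹
Layer 2: α = (0.83 + 0.076×15)×10⁻⁴ = 1.97×10⁻⁴ K⁻¹
Layer 3: α = (0.83 + 0.076×8)×10⁻⁴ = 1.438×10⁻⁴ K⁻¹
Layer 4: α = (0.83 + 0.076×2.1)×10⁻⁴ = 0.9896×10⁻⁴ K⁻¹
0–260 m: 1.8 × 260 × 2.502×10⁻⁴ = 0.1170936 m
Layer 2: 0.29 × 400 × 1.97×10⁻⁴ = 0.022852 m
Layer 3: 0.86 × 800 × 1.438×10⁻⁴ = 0.0989344 m
630 × 0.16 × 0.9896×10⁻⁴ = 0.009975168 m
Δh = 0.1170936 + 0.022852 + 0.0989344 + 0.009975168 = 0.248855168 m

0.25 m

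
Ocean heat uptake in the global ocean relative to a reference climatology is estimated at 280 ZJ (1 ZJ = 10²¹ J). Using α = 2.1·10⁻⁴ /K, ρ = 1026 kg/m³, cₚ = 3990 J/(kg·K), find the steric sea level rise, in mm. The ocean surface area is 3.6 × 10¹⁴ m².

Per unit area: Q = 280×10²¹ / (3.6×10¹⁴) ≈ 7.778×10⁸ J/m²
Δh = αQ/(ρcₚ) = 2.1×10⁻⁴ × 7.778×10⁸ / (1026 × 3990) ≈ 0.039899 m

39.9 mm of thermosteric rise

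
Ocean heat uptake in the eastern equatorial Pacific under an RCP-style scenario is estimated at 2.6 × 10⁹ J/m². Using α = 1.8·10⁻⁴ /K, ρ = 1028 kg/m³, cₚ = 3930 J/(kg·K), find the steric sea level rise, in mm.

Δh = αQ/(ρcₚ) = 1.8×10⁻⁴ × 2.6×10⁹ / (1028 × 3930) ≈ 0.11584 m

116 mm of thermosteric rise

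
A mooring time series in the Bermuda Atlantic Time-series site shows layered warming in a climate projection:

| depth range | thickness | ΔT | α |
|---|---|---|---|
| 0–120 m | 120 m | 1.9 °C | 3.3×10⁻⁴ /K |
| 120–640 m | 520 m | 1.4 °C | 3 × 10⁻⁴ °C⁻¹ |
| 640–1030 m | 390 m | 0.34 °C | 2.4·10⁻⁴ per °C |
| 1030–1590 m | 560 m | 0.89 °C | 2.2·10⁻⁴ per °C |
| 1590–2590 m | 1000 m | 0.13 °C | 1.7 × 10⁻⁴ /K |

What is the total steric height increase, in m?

120 × 1.9 × 3.3×10⁻⁴ = 0.07524 m
120–640 m: 3×10⁻⁴ × 1.4 × 520 = 0.21840 m
Layer 3: 390 × 0.34 × 2.4×10⁻⁴ = 0.031824 m
Layer 4: 2.2×10⁻⁴ × 0.89 × 560 = 0.109648 m
0.13 × 1000 × 1.7×10⁻⁴ = 0.02210 m
Δh = 0.07524 + 0.21840 + 0.031824 + 0.109648 + 0.02210 = 0.457212 m

0.457 m of thermosteric rise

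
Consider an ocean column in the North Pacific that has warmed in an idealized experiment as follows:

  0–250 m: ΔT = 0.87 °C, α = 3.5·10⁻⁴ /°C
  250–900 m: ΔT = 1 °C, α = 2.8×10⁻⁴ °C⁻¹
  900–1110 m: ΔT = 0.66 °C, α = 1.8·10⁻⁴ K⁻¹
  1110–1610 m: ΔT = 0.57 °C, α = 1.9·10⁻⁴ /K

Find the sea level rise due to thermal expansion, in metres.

Δh = 0.34 m

0–250 m: 3.5×10⁻⁴ × 250 × 0.87 = 0.076125 m
250–900 m: 650 × 2.8×10⁻⁴ × 1 = 0.18200 m
1.8×10⁻⁴ × 0.66 × 210 = 0.024948 m
Layer 4: 1.9×10⁻⁴ × 0.57 × 500 = 0.05415 m
Δh = 0.076125 + 0.18200 + 0.024948 + 0.05415 = 0.337223 m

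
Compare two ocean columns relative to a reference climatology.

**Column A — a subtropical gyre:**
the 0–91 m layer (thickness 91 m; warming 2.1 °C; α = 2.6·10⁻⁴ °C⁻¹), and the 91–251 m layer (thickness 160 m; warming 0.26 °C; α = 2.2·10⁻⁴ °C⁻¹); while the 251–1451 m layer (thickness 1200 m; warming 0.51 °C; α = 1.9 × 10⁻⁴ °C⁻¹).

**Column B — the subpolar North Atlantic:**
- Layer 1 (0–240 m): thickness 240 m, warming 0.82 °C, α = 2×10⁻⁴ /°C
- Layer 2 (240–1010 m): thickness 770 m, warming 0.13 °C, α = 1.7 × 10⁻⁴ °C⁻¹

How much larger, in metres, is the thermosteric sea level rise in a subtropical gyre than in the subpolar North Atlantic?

A Layer 1: 2.1 × 91 × 2.6×10⁻⁴ = 0.049686 m
A 91–251 m: 0.26 × 160 × 2.2×10⁻⁴ = 0.009152 m
A 1200 × 1.9×10⁻⁴ × 0.51 = 0.11628 m
A total: 0.175118 m
B Layer 1: 240 × 0.82 × 2×10⁻⁴ = 0.03936 m
B Layer 2: 770 × 1.7×10⁻⁴ × 0.13 = 0.017017 m
B total: 0.056377 m
Difference: 0.175118 − 0.056377 = 0.118741 m

0.119 m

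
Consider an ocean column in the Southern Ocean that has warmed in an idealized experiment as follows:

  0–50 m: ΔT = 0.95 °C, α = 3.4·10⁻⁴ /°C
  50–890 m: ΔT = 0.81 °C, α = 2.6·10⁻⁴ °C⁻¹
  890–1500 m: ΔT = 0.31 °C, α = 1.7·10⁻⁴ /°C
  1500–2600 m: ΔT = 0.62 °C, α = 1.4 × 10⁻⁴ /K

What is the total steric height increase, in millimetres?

Layer 1: 50 × 3.4×10⁻⁴ × 0.95 = 0.01615 m
0.81 × 840 × 2.6×10⁻⁴ = 0.176904 m
0.31 × 610 × 1.7×10⁻⁴ = 0.032147 m
1500–2600 m: 1.4×10⁻⁴ × 1100 × 0.62 = 0.09548 m
Δh = 0.01615 + 0.176904 + 0.032147 + 0.09548 = 0.320681 m ≈ 321 mm

Δh = 321 mm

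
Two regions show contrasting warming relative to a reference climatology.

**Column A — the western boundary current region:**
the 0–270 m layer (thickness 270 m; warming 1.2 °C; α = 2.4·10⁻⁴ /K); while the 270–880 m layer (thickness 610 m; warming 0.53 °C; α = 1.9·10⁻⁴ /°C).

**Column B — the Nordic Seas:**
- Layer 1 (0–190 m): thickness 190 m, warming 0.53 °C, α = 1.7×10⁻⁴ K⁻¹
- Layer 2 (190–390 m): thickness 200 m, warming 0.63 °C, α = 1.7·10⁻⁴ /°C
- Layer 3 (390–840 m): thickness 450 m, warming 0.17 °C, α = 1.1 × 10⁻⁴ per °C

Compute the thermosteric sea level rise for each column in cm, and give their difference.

Δh_A ≈ 14 cm, Δh_B ≈ 4.7 cm; difference ≈ 9.2 cm

A 0–270 m: 1.2 × 2.4×10⁻⁴ × 270 = 0.07776 m
A 610 × 0.53 × 1.9×10⁻⁴ = 0.061427 m
A total: 0.139187 m
B 0–190 m: 1.7×10⁻⁴ × 190 × 0.53 = 0.017119 m
B 190–390 m: 0.63 × 200 × 1.7×10⁻⁴ = 0.02142 m
B 390–840 m: 450 × 1.1×10⁻⁴ × 0.17 = 0.008415 m
B total: 0.046954 m
Difference: 0.139187 − 0.046954 = 0.092233 m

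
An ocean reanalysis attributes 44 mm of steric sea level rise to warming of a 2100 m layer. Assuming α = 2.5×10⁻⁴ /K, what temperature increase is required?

ΔT = Δh/(αH) = 0.044 / (2.5×10⁻⁴ × 2100) ≈ 0.08381 K

ΔT ≈ 0.084 K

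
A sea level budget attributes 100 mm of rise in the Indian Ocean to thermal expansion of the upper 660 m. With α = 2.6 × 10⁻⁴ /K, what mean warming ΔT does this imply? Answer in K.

ΔT ≈ 0.58 K

ΔT = Δh/(αH) = 0.1 / (2.6×10⁻⁴ × 660) ≈ 0.5828 K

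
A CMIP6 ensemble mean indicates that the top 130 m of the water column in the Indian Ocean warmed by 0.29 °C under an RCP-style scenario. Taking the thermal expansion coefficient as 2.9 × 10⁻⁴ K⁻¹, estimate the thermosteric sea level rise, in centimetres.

Δh = αΔT·H = 2.9×10⁻⁴ × 0.29 × 130 = 0.010933 m

Δh = 1.09 cm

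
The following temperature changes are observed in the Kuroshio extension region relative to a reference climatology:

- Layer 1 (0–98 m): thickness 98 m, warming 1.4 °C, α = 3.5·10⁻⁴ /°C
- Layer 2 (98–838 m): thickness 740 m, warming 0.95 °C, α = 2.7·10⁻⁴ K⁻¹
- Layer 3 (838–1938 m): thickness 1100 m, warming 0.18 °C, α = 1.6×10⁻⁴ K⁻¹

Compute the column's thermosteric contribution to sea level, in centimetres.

0–98 m: 1.4 × 98 × 3.5×10⁻⁴ = 0.04802 m
2.7×10⁻⁴ × 0.95 × 740 = 0.18981 m
Layer 3: 1.6×10⁻⁴ × 0.18 × 1100 = 0.03168 m
Δh = 0.04802 + 0.18981 + 0.03168 = 0.26951 m

27.0 cm of thermosteric rise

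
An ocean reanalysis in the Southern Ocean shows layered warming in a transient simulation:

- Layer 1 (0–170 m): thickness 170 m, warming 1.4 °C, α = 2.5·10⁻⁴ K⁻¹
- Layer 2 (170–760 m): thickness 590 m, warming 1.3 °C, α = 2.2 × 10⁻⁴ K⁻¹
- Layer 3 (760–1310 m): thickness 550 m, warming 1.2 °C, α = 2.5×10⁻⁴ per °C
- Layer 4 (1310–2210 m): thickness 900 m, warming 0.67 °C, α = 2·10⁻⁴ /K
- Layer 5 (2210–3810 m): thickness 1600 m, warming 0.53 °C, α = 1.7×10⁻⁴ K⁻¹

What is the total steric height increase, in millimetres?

Δh ≈ 658 mm

0–170 m: 2.5×10⁻⁴ × 170 × 1.4 = 0.05950 m
170–760 m: 1.3 × 590 × 2.2×10⁻⁴ = 0.16874 m
Layer 3: 550 × 2.5×10⁻⁴ × 1.2 = 0.16500 m
Layer 4: 0.67 × 900 × 2×10⁻⁴ = 0.12060 m
2210–3810 m: 1600 × 1.7×10⁻⁴ × 0.53 = 0.14416 m
Δh = 0.05950 + 0.16874 + 0.16500 + 0.12060 + 0.14416 = 0.65800 m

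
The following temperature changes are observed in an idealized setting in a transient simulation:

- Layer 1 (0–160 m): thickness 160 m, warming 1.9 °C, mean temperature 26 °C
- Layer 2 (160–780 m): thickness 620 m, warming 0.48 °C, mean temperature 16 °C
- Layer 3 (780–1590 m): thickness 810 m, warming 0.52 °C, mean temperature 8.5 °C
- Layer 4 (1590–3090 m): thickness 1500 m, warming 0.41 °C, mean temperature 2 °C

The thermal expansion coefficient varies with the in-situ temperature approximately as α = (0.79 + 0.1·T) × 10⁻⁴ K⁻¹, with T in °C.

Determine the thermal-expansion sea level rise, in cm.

Layer 1: α = (0.79 + 0.1×26)×10⁻⁴ = 3.39×10⁻⁴ K⁻¹
Layer 2: α = (0.79 + 0.1×16)×10⁻⁴ = 2.39×10⁻⁴ K⁻¹
Layer 3: α = (0.79 + 0.1×8.5)×10⁻⁴ = 1.64×10⁻⁴ K⁻¹
Layer 4: α = (0.79 + 0.1×2)×10⁻⁴ = 0.99×10⁻⁴ K⁻¹
0–160 m: 1.9 × 160 × 3.39×10⁻⁴ = 0.103056 m
Layer 2: 2.39×10⁻⁴ × 620 × 0.48 = 0.0711264 m
Layer 3: 0.52 × 1.64×10⁻⁴ × 810 = 0.0690768 m
Layer 4: 0.41 × 0.99×10⁻⁴ × 1500 = 0.060885 m
Δh = 0.103056 + 0.0711264 + 0.0690768 + 0.060885 = 0.3041442 m

30.4 cm of thermosteric rise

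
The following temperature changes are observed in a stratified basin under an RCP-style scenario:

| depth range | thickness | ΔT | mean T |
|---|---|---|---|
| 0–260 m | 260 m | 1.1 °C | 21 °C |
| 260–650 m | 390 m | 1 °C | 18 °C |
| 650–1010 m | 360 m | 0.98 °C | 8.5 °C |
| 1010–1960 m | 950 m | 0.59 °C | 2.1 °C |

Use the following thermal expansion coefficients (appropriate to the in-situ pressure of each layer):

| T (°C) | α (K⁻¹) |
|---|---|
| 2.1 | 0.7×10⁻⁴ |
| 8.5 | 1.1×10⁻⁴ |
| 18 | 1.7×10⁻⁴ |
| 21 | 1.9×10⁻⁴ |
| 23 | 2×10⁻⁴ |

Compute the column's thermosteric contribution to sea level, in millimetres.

Layer 1 at 21 °C → α = 1.9×10⁻⁴ K⁻¹
Layer 2 at 18 °C → α = 1.7×10⁻⁴ K⁻¹
Layer 3 at 8.5 °C → α = 1.1×10⁻⁴ K⁻¹
Layer 4 at 2.1 °C → α = 0.7×10⁻⁴ K⁻¹
0–260 m: 1.9×10⁻⁴ × 260 × 1.1 = 0.05434 m
Layer 2: 1 × 1.7×10⁻⁴ × 390 = 0.06630 m
650–1010 m: 1.1×10⁻⁴ × 360 × 0.98 = 0.038808 m
Layer 4: 0.59 × 950 × 0.7×10⁻⁴ = 0.039235 m
Δh = 0.05434 + 0.06630 + 0.038808 + 0.039235 = 0.198683 m

199 mm of thermosteric rise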